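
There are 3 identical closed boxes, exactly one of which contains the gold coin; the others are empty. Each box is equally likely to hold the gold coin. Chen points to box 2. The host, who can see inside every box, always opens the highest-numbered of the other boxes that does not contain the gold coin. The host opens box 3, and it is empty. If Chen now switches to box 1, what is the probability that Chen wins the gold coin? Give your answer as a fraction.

1/2

Consider each possible location of the gold coin in turn.
If it is in either of boxes 1 and 2 (prior 1/3 each): box 3 is the highest-numbered option available, probability 1; weight (1/3)·1 = 1/3 each.
If it is in box 3 (prior 1/3): the host opened box 3, so this case is ruled out; weight (1/3)·0 = 0.
The weights sum to 2/3.
So P(the gold coin in box 1 | the host opened box 3) = (1/3) / (2/3) = 1/2.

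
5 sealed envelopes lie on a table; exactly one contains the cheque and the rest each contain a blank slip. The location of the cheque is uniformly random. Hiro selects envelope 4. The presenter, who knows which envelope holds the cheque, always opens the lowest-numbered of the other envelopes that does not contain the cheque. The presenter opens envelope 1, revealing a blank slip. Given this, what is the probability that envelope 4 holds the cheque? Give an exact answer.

Consider each possible location of the cheque in turn.
If it is in envelope 1 (prior 1/5): the presenter opened envelope 1, so this case is ruled out; weight (1/5)·0 = 0.
If it is in any of envelopes 2, 3, 4, and 5 (prior 1/5 each): envelope 1 is the lowest-numbered option available, probability 1; weight (1/5)·1 = 1/5 each.
The weights sum to 4/5.
So P(the cheque in envelope 4 | the presenter opened envelope 1) = (1/5) / (4/5) = 1/4.

1/4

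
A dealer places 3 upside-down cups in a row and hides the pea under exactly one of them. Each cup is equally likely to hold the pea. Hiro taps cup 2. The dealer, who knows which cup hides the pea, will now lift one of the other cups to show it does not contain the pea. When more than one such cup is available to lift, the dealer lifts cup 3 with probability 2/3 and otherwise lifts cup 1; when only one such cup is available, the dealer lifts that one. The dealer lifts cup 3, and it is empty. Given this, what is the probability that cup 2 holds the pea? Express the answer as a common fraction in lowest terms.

2/5

Condition on the true location of the pea.
If it is under cup 1 (prior 1/3): only cup 3 is available, probability 1; weight (1/3)·1 = 1/3.
If it is under cup 2 (prior 1/3): cup 3 is available, opened with probability 2/3; weight (1/3)·(2/3) = 2/9.
If it is under cup 3 (prior 1/3): the dealer opened cup 3, so this case is ruled out; weight (1/3)·0 = 0.
The weights sum to 5/9.
So P(the pea under cup 2 | the dealer opened cup 3) = (2/9) / (5/9) = 2/5.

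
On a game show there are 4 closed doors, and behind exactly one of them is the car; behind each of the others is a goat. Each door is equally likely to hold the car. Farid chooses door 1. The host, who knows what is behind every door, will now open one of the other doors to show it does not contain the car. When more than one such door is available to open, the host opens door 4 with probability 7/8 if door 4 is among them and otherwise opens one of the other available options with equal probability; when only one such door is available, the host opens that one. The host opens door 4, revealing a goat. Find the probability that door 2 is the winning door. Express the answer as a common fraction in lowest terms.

1/3

Consider each possible location of the car in turn.
If it is behind any of doors 1, 2, and 3 (prior 1/4 each): door 4 is available, opened with probability 7/8; weight (1/4)·(7/8) = 7/32 each.
If it is behind door 4 (prior 1/4): the host opened door 4, so this case is ruled out; weight (1/4)·0 = 0.
The weights sum to 21/32.
So P(the car behind door 2 | the host opened door 4) = (7/32) / (21/32) = 1/3.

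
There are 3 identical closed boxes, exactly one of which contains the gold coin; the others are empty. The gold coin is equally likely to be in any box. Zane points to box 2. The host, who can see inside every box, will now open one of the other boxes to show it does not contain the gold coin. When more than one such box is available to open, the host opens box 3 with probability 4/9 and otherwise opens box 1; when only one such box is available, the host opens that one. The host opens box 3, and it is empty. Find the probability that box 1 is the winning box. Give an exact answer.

9/13

Condition on the true location of the gold coin.
If it is in box 1 (prior 1/3): only box 3 is available, probability 1; weight (1/3)·1 = 1/3.
If it is in box 2 (prior 1/3): box 3 is available, opened with probability 4/9; weight (1/3)·(4/9) = 4/27.
If it is in box 3 (prior 1/3): the host opened box 3, so this case is ruled out; weight (1/3)·0 = 0.
The weights sum to 13/27.
So P(the gold coin in box 1 | the host opened box 3) = (1/3) / (13/27) = 9/13.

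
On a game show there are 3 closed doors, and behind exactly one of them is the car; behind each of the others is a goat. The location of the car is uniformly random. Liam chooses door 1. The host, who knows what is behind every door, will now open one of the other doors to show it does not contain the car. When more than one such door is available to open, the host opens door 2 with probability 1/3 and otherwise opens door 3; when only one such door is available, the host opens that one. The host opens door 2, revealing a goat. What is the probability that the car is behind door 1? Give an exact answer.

1/4

Condition on the true location of the car.
If it is behind door 1 (prior 1/3): door 2 is available, opened with probability 1/3; weight (1/3)·(1/3) = 1/9.
If it is behind door 2 (prior 1/3): the host opened door 2, so this case is ruled out; weight (1/3)·0 = 0.
If it is behind door 3 (prior 1/3): only door 2 is available, probability 1; weight (1/3)·1 = 1/3.
The weights sum to 4/9.
So P(the car behind door 1 | the host opened door 2) = (1/9) / (4/9) = 1/4.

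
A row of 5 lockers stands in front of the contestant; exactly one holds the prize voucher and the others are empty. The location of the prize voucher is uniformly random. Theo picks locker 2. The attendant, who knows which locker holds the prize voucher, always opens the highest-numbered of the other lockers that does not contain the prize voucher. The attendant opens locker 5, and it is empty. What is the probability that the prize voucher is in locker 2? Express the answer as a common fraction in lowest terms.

Apply Bayes' rule, conditioning on where the prize voucher actually is.
If it is in any of lockers 1, 2, 3, and 4 (prior 1/5 each): locker 5 is the highest-numbered option available, probability 1; weight (1/5)·1 = 1/5 each.
If it is in locker 5 (prior 1/5): the attendant opened locker 5, so this case is ruled out; weight (1/5)·0 = 0.
The weights sum to 4/5.
So P(the prize voucher in locker 2 | the attendant opened locker 5) = (1/5) / (4/5) = 1/4.

1/4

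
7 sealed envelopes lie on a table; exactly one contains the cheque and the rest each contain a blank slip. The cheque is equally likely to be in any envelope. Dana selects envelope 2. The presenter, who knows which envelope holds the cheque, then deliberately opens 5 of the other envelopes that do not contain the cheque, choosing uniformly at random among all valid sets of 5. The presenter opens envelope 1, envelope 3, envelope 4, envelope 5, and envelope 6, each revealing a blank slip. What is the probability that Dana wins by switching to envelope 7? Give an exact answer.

6/7

Apply Bayes' rule, conditioning on where the cheque actually is.
If it is in any of envelopes 1, 3, 4, 5, and 6 (prior 1/7 each): that envelope was opened and seen not to hold the prize — ruled out; weight (1/7)·0 = 0 each.
If it is in envelope 2 (prior 1/7): the presenter has 6 equally likely choices, so probability 1/6; weight (1/7)·(1/6) = 1/42.
If it is in envelope 7 (prior 1/7): the presenter has no choice, probability 1; weight (1/7)·1 = 1/7.
The weights sum to 1/6.
So P(the cheque in envelope 7 | the presenter opened envelope 1, envelope 3, envelope 4, envelope 5, and envelope 6) = (1/7) / (1/6) = 6/7.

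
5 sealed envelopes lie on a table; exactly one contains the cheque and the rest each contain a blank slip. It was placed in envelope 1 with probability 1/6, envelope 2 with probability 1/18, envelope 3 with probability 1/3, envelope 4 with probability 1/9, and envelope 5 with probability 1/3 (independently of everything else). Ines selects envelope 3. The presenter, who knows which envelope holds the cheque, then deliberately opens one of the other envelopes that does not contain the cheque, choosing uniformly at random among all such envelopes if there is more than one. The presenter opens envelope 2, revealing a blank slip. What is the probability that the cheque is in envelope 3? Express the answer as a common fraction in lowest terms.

Apply Bayes' rule, conditioning on where the cheque actually is.
If it is in envelope 1 (prior 1/6): the presenter has 3 equally likely choices, so probability 1/3; weight (1/6)·(1/3) = 1/18.
If it is in envelope 2 (prior 1/18): the presenter opened envelope 2, so this case is ruled out; weight (1/18)·0 = 0.
If it is in envelope 3 (prior 1/3): the presenter has 4 equally likely choices, so probability 1/4; weight (1/3)·(1/4) = 1/12.
If it is in envelope 4 (prior 1/9): the presenter has 3 equally likely choices, so probability 1/3; weight (1/9)·(1/3) = 1/27.
If it is in envelope 5 (prior 1/3): the presenter has 3 equally likely choices, so probability 1/3; weight (1/3)·(1/3) = 1/9.
The weights sum to 31/108.
So P(the cheque in envelope 3 | the presenter opened envelope 2) = (1/12) / (31/108) = 9/31.

9/31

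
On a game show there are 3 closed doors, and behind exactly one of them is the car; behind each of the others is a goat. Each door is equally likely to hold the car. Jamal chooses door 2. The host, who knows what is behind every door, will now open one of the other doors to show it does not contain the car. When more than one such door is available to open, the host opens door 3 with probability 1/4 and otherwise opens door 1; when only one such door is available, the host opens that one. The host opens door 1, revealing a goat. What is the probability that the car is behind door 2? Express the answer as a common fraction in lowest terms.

Condition on the true location of the car.
If it is behind door 1 (prior 1/3): the host opened door 1, so this case is ruled out; weight (1/3)·0 = 0.
If it is behind door 2 (prior 1/3): door 3 is available but not opened, probability 3/4; weight (1/3)·(3/4) = 1/4.
If it is behind door 3 (prior 1/3): only door 1 is available, probability 1; weight (1/3)·1 = 1/3.
The weights sum to 7/12.
So P(the car behind door 2 | the host opened door 1) = (1/4) / (7/12) = 3/7.

3/7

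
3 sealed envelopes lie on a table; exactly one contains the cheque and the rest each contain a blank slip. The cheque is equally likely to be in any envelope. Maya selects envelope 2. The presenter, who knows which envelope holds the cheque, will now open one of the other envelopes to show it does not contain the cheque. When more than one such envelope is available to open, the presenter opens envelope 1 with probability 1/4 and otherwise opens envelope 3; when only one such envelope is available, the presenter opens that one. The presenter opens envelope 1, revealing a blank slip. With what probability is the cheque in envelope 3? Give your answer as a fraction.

Condition on the true location of the cheque.
If it is in envelope 1 (prior 1/3): the presenter opened envelope 1, so this case is ruled out; weight (1/3)·0 = 0.
If it is in envelope 2 (prior 1/3): envelope 1 is available, opened with probability 1/4; weight (1/3)·(1/4) = 1/12.
If it is in envelope 3 (prior 1/3): only envelope 1 is available, probability 1; weight (1/3)·1 = 1/3.
The weights sum to 5/12.
So P(the cheque in envelope 3 | the presenter opened envelope 1) = (1/3) / (5/12) = 4/5.

4/5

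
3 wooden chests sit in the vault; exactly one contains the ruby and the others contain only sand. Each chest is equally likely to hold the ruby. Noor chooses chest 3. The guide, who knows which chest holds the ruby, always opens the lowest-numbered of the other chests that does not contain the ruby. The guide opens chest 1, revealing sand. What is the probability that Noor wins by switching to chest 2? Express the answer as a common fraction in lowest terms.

1/2

Condition on the true location of the ruby.
If it is in chest 1 (prior 1/3): the guide opened chest 1, so this case is ruled out; weight (1/3)·0 = 0.
If it is in either of chests 2 and 3 (prior 1/3 each): chest 1 is the lowest-numbered option available, probability 1; weight (1/3)·1 = 1/3 each.
The weights sum to 2/3.
So P(the ruby in chest 2 | the guide opened chest 1) = (1/3) / (2/3) = 1/2.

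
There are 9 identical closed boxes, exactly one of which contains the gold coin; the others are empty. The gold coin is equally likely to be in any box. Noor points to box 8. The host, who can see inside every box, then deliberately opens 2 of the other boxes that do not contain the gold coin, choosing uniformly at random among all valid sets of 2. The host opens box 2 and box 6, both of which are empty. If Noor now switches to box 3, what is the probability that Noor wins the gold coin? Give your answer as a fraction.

4/27

Apply Bayes' rule, conditioning on where the gold coin actually is.
If it is in any of boxes 1, 3, 4, 5, 7, and 9 (prior 1/9 each): the host has 21 equally likely choices, so probability 1/21; weight (1/9)·(1/21) = 1/189 each.
If it is in either of boxes 2 and 6 (prior 1/9 each): that box was opened and seen not to hold the prize — ruled out; weight (1/9)·0 = 0 each.
If it is in box 8 (prior 1/9): the host has 28 equally likely choices, so probability 1/28; weight (1/9)·(1/28) = 1/252.
The weights sum to 1/28.
So P(the gold coin in box 3 | the host opened box 2 and box 6) = (1/189) / (1/28) = 4/27.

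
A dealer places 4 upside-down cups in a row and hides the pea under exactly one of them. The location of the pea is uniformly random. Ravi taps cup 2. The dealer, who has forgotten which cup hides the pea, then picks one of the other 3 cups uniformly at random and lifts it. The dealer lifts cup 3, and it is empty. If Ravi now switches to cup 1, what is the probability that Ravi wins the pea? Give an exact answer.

Because the dealer chose which cup to lift without knowing where the pea is, the choice is independent of the prize location. Learning that cup 3 does not hold the pea simply rules out that one location and leaves the remaining 3 cups still equally likely by symmetry.
So P(the pea under cup 1) = 1/3.

1/3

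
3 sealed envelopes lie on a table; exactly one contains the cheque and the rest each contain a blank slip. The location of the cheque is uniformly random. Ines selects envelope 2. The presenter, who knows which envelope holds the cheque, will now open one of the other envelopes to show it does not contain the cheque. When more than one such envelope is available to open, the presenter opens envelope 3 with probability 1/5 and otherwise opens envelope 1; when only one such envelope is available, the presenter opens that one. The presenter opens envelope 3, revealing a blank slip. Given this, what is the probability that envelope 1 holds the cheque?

5/6

Apply Bayes' rule, conditioning on where the cheque actually is.
If it is in envelope 1 (prior 1/3): only envelope 3 is available, probability 1; weight (1/3)·1 = 1/3.
If it is in envelope 2 (prior 1/3): envelope 3 is available, opened with probability 1/5; weight (1/3)·(1/5) = 1/15.
If it is in envelope 3 (prior 1/3): the presenter opened envelope 3, so this case is ruled out; weight (1/3)·0 = 0.
The weights sum to 2/5.
So P(the cheque in envelope 1 | the presenter opened envelope 3) = (1/3) / (2/5) = 5/6.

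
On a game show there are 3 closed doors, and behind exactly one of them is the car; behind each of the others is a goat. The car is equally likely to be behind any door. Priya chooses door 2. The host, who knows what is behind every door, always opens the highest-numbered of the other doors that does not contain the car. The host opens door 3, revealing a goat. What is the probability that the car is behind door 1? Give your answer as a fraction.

Consider each possible location of the car in turn.
If it is behind either of doors 1 and 2 (prior 1/3 each): door 3 is the highest-numbered option available, probability 1; weight (1/3)·1 = 1/3 each.
If it is behind door 3 (prior 1/3): the host opened door 3, so this case is ruled out; weight (1/3)·0 = 0.
The weights sum to 2/3.
So P(the car behind door 1 | the host opened door 3) = (1/3) / (2/3) = 1/2.

1/2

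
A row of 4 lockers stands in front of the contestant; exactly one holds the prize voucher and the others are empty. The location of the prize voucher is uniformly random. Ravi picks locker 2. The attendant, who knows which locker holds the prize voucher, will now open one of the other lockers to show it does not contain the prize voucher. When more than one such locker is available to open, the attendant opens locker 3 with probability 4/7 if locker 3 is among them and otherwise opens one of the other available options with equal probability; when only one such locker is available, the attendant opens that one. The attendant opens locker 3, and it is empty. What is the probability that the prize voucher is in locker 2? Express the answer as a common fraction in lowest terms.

Apply Bayes' rule, conditioning on where the prize voucher actually is.
If it is in any of lockers 1, 2, and 4 (prior 1/4 each): locker 3 is available, opened with probability 4/7; weight (1/4)·(4/7) = 1/7 each.
If it is in locker 3 (prior 1/4): the attendant opened locker 3, so this case is ruled out; weight (1/4)·0 = 0.
The weights sum to 3/7.
So P(the prize voucher in locker 2 | the attendant opened locker 3) = (1/7) / (3/7) = 1/3.

1/3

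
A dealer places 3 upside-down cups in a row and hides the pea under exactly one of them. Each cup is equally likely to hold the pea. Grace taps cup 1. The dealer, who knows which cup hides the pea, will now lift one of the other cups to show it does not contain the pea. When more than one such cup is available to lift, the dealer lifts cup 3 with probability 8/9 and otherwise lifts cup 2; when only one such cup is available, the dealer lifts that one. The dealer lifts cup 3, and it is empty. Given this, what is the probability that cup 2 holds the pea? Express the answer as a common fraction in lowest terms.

Consider each possible location of the pea in turn.
If it is under cup 1 (prior 1/3): cup 3 is available, opened with probability 8/9; weight (1/3)·(8/9) = 8/27.
If it is under cup 2 (prior 1/3): only cup 3 is available, probability 1; weight (1/3)·1 = 1/3.
If it is under cup 3 (prior 1/3): the dealer opened cup 3, so this case is ruled out; weight (1/3)·0 = 0.
The weights sum to 17/27.
So P(the pea under cup 2 | the dealer opened cup 3) = (1/3) / (17/27) = 9/17.

9/17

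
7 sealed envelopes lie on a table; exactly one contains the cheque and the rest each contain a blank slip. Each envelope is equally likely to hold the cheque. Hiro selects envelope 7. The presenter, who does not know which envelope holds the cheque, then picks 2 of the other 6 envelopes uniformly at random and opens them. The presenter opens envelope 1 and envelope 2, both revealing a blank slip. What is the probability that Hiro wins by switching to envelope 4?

1/5

Apply Bayes' rule, conditioning on where the cheque actually is.
If it is in either of envelopes 1 and 2 (prior 1/7 each): that envelope was opened and seen not to hold the prize — ruled out; weight (1/7)·0 = 0 each.
If it is in any of envelopes 3, 4, 5, 6, and 7 (prior 1/7 each): the presenter picks exactly this set with probability 1/15 regardless, and none is the prize; weight (1/7)·(1/15) = 1/105 each.
The weights sum to 1/21.
So P(the cheque in envelope 4 | the presenter opened envelope 1 and envelope 2) = (1/105) / (1/21) = 1/5.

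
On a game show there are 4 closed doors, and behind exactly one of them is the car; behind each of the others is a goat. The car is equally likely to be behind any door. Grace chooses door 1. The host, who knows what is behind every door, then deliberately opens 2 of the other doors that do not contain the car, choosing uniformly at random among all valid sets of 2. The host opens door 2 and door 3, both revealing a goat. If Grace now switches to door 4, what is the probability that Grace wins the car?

Consider each possible location of the car in turn.
If it is behind door 1 (prior 1/4): the host has 3 equally likely choices, so probability 1/3; weight (1/4)·(1/3) = 1/12.
If it is behind either of doors 2 and 3 (prior 1/4 each): that door was opened and seen not to hold the prize — ruled out; weight (1/4)·0 = 0 each.
If it is behind door 4 (prior 1/4): the host has no choice, probability 1; weight (1/4)·1 = 1/4.
The weights sum to 1/3.
So P(the car behind door 4 | the host opened door 2 and door 3) = (1/4) / (1/3) = 3/4.

3/4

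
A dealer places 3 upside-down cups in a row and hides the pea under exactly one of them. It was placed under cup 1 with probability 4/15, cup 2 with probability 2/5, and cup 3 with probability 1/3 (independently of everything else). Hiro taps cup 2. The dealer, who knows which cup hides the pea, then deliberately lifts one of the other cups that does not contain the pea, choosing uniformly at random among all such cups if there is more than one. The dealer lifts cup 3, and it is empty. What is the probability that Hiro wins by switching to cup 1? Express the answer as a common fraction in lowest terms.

Condition on the true location of the pea.
If it is under cup 1 (prior 4/15): the dealer has no choice, probability 1; weight (4/15)·1 = 4/15.
If it is under cup 2 (prior 2/5): the dealer has 2 equally likely choices, so probability 1/2; weight (2/5)·(1/2) = 1/5.
If it is under cup 3 (prior 1/3): the dealer opened cup 3, so this case is ruled out; weight (1/3)·0 = 0.
The weights sum to 7/15.
So P(the pea under cup 1 | the dealer opened cup 3) = (4/15) / (7/15) = 4/7.

4/7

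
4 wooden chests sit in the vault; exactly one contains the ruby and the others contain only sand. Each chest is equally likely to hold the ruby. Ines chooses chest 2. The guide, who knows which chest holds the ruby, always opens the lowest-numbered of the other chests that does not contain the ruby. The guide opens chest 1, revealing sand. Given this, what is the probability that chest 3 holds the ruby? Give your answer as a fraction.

Condition on the true location of the ruby.
If it is in chest 1 (prior 1/4): the guide opened chest 1, so this case is ruled out; weight (1/4)·0 = 0.
If it is in any of chests 2, 3, and 4 (prior 1/4 each): chest 1 is the lowest-numbered option available, probability 1; weight (1/4)·1 = 1/4 each.
The weights sum to 3/4.
So P(the ruby in chest 3 | the guide opened chest 1) = (1/4) / (3/4) = 1/3.

1/3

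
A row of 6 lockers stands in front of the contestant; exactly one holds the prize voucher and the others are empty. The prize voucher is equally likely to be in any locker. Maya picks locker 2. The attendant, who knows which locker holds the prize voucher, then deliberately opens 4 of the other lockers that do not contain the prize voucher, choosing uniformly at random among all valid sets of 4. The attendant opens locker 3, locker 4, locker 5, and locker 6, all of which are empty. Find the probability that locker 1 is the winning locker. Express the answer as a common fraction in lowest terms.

5/6

Consider each possible location of the prize voucher in turn.
If it is in locker 1 (prior 1/6): the attendant has no choice, probability 1; weight (1/6)·1 = 1/6.
If it is in locker 2 (prior 1/6): the attendant has 5 equally likely choices, so probability 1/5; weight (1/6)·(1/5) = 1/30.
If it is in any of lockers 3, 4, 5, and 6 (prior 1/6 each): that locker was opened and seen not to hold the prize — ruled out; weight (1/6)·0 = 0 each.
The weights sum to 1/5.
So P(the prize voucher in locker 1 | the attendant opened locker 3, locker 4, locker 5, and locker 6) = (1/6) / (1/5) = 5/6.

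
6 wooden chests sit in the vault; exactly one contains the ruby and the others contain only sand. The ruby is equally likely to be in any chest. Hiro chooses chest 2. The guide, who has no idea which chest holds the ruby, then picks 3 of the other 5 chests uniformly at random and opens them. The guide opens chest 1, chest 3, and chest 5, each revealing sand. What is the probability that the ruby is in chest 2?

1/3

Because the guide chose which chests to open without knowing where the ruby is, the choice is independent of the prize location. Learning that none of the 3 opened chests holds the ruby simply rules out those 3 locations and leaves the remaining 3 chests still equally likely by symmetry.
So P(the ruby in chest 2) = 1/3.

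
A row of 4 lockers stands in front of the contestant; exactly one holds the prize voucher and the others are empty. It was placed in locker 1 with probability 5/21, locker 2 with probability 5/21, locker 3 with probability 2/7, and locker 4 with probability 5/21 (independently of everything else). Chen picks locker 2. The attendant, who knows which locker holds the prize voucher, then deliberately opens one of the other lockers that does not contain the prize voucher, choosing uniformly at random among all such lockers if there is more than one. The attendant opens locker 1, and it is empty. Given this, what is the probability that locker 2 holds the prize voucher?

Apply Bayes' rule, conditioning on where the prize voucher actually is.
If it is in locker 1 (prior 5/21): the attendant opened locker 1, so this case is ruled out; weight (5/21)·0 = 0.
If it is in locker 2 (prior 5/21): the attendant has 3 equally likely choices, so probability 1/3; weight (5/21)·(1/3) = 5/63.
If it is in locker 3 (prior 2/7): the attendant has 2 equally likely choices, so probability 1/2; weight (2/7)·(1/2) = 1/7.
If it is in locker 4 (prior 5/21): the attendant has 2 equally likely choices, so probability 1/2; weight (5/21)·(1/2) = 5/42.
The weights sum to 43/126.
So P(the prize voucher in locker 2 | the attendant opened locker 1) = (5/63) / (43/126) = 10/43.

10/43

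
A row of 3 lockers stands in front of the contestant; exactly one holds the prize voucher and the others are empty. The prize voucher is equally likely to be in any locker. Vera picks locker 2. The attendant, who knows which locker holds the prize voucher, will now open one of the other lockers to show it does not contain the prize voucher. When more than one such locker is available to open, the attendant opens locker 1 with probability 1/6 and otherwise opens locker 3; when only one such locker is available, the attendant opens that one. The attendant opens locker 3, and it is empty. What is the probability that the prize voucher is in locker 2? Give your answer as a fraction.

Condition on the true location of the prize voucher.
If it is in locker 1 (prior 1/3): only locker 3 is available, probability 1; weight (1/3)·1 = 1/3.
If it is in locker 2 (prior 1/3): locker 1 is available but not opened, probability 5/6; weight (1/3)·(5/6) = 5/18.
If it is in locker 3 (prior 1/3): the attendant opened locker 3, so this case is ruled out; weight (1/3)·0 = 0.
The weights sum to 11/18.
So P(the prize voucher in locker 2 | the attendant opened locker 3) = (5/18) / (11/18) = 5/11.

5/11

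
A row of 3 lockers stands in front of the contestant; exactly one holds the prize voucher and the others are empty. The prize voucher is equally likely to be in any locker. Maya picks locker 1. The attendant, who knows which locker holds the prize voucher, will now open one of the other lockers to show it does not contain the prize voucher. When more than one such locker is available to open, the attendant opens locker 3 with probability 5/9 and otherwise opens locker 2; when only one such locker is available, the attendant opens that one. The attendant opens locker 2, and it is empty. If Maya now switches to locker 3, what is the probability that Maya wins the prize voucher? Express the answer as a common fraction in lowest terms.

9/13

Consider each possible location of the prize voucher in turn.
If it is in locker 1 (prior 1/3): locker 3 is available but not opened, probability 4/9; weight (1/3)·(4/9) = 4/27.
If it is in locker 2 (prior 1/3): the attendant opened locker 2, so this case is ruled out; weight (1/3)·0 = 0.
If it is in locker 3 (prior 1/3): only locker 2 is available, probability 1; weight (1/3)·1 = 1/3.
The weights sum to 13/27.
So P(the prize voucher in locker 3 | the attendant opened locker 2) = (1/3) / (13/27) = 9/13.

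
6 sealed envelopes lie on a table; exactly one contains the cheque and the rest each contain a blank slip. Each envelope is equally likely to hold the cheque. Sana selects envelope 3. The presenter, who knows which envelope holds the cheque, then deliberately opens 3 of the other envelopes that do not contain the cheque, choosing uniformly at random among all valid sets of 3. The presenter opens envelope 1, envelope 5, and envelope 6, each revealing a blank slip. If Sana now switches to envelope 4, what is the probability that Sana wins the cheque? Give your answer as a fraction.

5/12

Consider each possible location of the cheque in turn.
If it is in any of envelopes 1, 5, and 6 (prior 1/6 each): that envelope was opened and seen not to hold the prize — ruled out; weight (1/6)·0 = 0 each.
If it is in either of envelopes 2 and 4 (prior 1/6 each): the presenter has 4 equally likely choices, so probability 1/4; weight (1/6)·(1/4) = 1/24 each.
If it is in envelope 3 (prior 1/6): the presenter has 10 equally likely choices, so probability 1/10; weight (1/6)·(1/10) = 1/60.
The weights sum to 1/10.
So P(the cheque in envelope 4 | the presenter opened envelope 1, envelope 5, and envelope 6) = (1/24) / (1/10) = 5/12.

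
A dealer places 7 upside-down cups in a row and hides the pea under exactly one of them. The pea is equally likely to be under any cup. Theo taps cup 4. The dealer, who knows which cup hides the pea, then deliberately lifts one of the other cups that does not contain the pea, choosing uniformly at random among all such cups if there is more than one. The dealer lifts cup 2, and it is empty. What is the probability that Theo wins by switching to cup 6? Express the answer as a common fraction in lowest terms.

6/35

Consider each possible location of the pea in turn.
If it is under any of cups 1, 3, 5, 6, and 7 (prior 1/7 each): the dealer has 5 equally likely choices, so probability 1/5; weight (1/7)·(1/5) = 1/35 each.
If it is under cup 2 (prior 1/7): the dealer opened cup 2, so this case is ruled out; weight (1/7)·0 = 0.
If it is under cup 4 (prior 1/7): the dealer has 6 equally likely choices, so probability 1/6; weight (1/7)·(1/6) = 1/42.
The weights sum to 1/6.
So P(the pea under cup 6 | the dealer opened cup 2) = (1/35) / (1/6) = 6/35.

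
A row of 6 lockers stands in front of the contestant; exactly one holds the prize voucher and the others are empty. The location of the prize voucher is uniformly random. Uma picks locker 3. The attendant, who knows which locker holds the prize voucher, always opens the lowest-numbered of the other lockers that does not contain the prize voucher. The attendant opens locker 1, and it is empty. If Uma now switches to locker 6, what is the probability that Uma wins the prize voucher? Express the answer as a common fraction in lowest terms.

1/5

Condition on the true location of the prize voucher.
If it is in locker 1 (prior 1/6): the attendant opened locker 1, so this case is ruled out; weight (1/6)·0 = 0.
If it is in any of lockers 2, 3, 4, 5, and 6 (prior 1/6 each): locker 1 is the lowest-numbered option available, probability 1; weight (1/6)·1 = 1/6 each.
The weights sum to 5/6.
So P(the prize voucher in locker 6 | the attendant opened locker 1) = (1/6) / (5/6) = 1/5.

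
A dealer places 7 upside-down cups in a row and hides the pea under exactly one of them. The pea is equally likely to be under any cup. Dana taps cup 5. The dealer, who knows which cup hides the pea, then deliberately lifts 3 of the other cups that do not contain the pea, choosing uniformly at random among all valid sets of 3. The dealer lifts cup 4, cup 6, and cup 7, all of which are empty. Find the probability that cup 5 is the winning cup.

Consider each possible location of the pea in turn.
If it is under any of cups 1, 2, and 3 (prior 1/7 each): the dealer has 10 equally likely choices, so probability 1/10; weight (1/7)·(1/10) = 1/70 each.
If it is under any of cups 4, 6, and 7 (prior 1/7 each): that cup was opened and seen not to hold the prize — ruled out; weight (1/7)·0 = 0 each.
If it is under cup 5 (prior 1/7): the dealer has 20 equally likely choices, so probability 1/20; weight (1/7)·(1/20) = 1/140.
The weights sum to 1/20.
So P(the pea under cup 5 | the dealer opened cup 4, cup 6, and cup 7) = (1/140) / (1/20) = 1/7.

1/7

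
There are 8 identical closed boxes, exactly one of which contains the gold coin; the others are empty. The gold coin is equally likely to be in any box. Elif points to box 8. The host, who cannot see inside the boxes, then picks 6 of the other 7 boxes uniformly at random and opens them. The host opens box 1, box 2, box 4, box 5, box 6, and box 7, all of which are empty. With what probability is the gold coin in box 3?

Consider each possible location of the gold coin in turn.
If it is in any of boxes 1, 2, 4, 5, 6, and 7 (prior 1/8 each): that box was opened and seen not to hold the prize — ruled out; weight (1/8)·0 = 0 each.
If it is in either of boxes 3 and 8 (prior 1/8 each): the host picks exactly this set with probability 1/7 regardless, and none is the prize; weight (1/8)·(1/7) = 1/56 each.
The weights sum to 1/28.
So P(the gold coin in box 3 | the host opened box 1, box 2, box 4, box 5, box 6, and box 7) = (1/56) / (1/28) = 1/2.

1/2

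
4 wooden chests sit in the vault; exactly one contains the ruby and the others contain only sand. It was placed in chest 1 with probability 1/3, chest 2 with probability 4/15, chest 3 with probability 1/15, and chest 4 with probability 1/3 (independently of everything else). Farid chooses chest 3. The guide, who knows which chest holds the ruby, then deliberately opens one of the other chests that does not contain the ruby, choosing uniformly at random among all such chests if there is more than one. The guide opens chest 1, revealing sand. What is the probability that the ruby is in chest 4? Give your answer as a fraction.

15/29

Apply Bayes' rule, conditioning on where the ruby actually is.
If it is in chest 1 (prior 1/3): the guide opened chest 1, so this case is ruled out; weight (1/3)·0 = 0.
If it is in chest 2 (prior 4/15): the guide has 2 equally likely choices, so probability 1/2; weight (4/15)·(1/2) = 2/15.
If it is in chest 3 (prior 1/15): the guide has 3 equally likely choices, so probability 1/3; weight (1/15)·(1/3) = 1/45.
If it is in chest 4 (prior 1/3): the guide has 2 equally likely choices, so probability 1/2; weight (1/3)·(1/2) = 1/6.
The weights sum to 29/90.
So P(the ruby in chest 4 | the guide opened chest 1) = (1/6) / (29/90) = 15/29.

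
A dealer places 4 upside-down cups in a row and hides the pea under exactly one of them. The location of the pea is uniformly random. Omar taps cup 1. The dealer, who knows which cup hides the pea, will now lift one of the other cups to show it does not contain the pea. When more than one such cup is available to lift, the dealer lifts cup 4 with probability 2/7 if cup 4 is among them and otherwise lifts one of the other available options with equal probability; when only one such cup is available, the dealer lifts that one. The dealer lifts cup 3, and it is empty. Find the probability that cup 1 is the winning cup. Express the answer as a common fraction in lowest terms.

5/22

Condition on the true location of the pea.
If it is under cup 1 (prior 1/4): cup 4 is available but not opened; cup 3 gets probability (1 − 2/7)/2 = 5/14; weight (1/4)·(5/14) = 5/56.
If it is under cup 2 (prior 1/4): cup 4 is available but not opened, probability 5/7; weight (1/4)·(5/7) = 5/28.
If it is under cup 3 (prior 1/4): the dealer opened cup 3, so this case is ruled out; weight (1/4)·0 = 0.
If it is under cup 4 (prior 1/4): cup 4 holds the prize so is unavailable; the dealer chooses uniformly among the 2 others, probability 1/2; weight (1/4)·(1/2) = 1/8.
The weights sum to 11/28.
So P(the pea under cup 1 | the dealer opened cup 3) = (5/56) / (11/28) = 5/22.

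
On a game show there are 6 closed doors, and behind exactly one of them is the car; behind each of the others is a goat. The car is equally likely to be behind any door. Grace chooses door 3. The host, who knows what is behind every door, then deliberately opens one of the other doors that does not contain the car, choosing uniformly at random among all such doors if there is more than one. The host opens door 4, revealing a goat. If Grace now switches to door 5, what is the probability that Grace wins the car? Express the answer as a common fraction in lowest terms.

5/24

Consider each possible location of the car in turn.
If it is behind any of doors 1, 2, 5, and 6 (prior 1/6 each): the host has 4 equally likely choices, so probability 1/4; weight (1/6)·(1/4) = 1/24 each.
If it is behind door 3 (prior 1/6): the host has 5 equally likely choices, so probability 1/5; weight (1/6)·(1/5) = 1/30.
If it is behind door 4 (prior 1/6): the host opened door 4, so this case is ruled out; weight (1/6)·0 = 0.
The weights sum to 1/5.
So P(the car behind door 5 | the host opened door 4) = (1/24) / (1/5) = 5/24.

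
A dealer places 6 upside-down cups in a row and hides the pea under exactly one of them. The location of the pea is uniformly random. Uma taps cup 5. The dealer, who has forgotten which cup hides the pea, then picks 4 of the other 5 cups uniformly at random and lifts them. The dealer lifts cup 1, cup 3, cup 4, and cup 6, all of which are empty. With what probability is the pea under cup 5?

1/2

Because the dealer chose which cups to lift without knowing where the pea is, the choice is independent of the prize location. Learning that none of the 4 opened cups holds the pea simply rules out those 4 locations and leaves the remaining 2 cups still equally likely by symmetry.
So P(the pea under cup 5) = 1/2.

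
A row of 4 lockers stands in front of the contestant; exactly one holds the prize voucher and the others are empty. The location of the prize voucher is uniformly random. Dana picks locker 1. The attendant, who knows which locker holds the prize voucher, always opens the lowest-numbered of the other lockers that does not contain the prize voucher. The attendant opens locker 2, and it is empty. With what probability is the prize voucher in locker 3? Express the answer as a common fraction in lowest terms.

1/3

Consider each possible location of the prize voucher in turn.
If it is in any of lockers 1, 3, and 4 (prior 1/4 each): locker 2 is the lowest-numbered option available, probability 1; weight (1/4)·1 = 1/4 each.
If it is in locker 2 (prior 1/4): the attendant opened locker 2, so this case is ruled out; weight (1/4)·0 = 0.
The weights sum to 3/4.
So P(the prize voucher in locker 3 | the attendant opened locker 2) = (1/4) / (3/4) = 1/3.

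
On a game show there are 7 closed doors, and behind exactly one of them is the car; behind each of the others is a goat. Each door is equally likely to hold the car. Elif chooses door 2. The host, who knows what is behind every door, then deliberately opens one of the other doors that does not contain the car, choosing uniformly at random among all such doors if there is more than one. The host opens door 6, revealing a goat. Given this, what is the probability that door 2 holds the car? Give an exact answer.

1/7

Consider each possible location of the car in turn.
If it is behind any of doors 1, 3, 4, 5, and 7 (prior 1/7 each): the host has 5 equally likely choices, so probability 1/5; weight (1/7)·(1/5) = 1/35 each.
If it is behind door 2 (prior 1/7): the host has 6 equally likely choices, so probability 1/6; weight (1/7)·(1/6) = 1/42.
If it is behind door 6 (prior 1/7): the host opened door 6, so this case is ruled out; weight (1/7)·0 = 0.
The weights sum to 1/6.
So P(the car behind door 2 | the host opened door 6) = (1/42) / (1/6) = 1/7.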